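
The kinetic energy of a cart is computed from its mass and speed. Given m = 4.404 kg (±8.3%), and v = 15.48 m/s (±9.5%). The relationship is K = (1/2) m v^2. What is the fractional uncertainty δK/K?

0.207

Products/powers → add relative errors in quadrature, weighted by exponent:
  (1·δm/m)² = (1×0.0830)² = 0.00689;  (2·δv/v)² = (2×0.0950)² = 0.0361
δK/K = √(0.0430) = 0.207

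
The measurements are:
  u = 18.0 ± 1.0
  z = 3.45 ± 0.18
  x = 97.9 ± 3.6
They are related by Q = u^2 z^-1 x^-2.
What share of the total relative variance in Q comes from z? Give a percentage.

(δQ/Q)² = (2·δu/u)² + (-1·δz/z)² + (-2·δx/x)²
  u term: (2×0.0556)² = 0.0123
  z term: (-1×0.0522)² = 0.00272
  x term: (-2×0.0368)² = 0.00541
Total = 0.0205. Share from z = 0.00272/0.0205 = 0.133.

13.3%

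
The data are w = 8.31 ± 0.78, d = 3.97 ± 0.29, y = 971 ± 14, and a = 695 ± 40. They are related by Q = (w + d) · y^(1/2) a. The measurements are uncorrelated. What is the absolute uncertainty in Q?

Let u = w + d = 12.3. δu = √(δw² + δd²) = √(0.608 + 0.0841) = 0.832, so δu/u = 0.0678.
Q is then a monomial in u, y, a:
δQ/Q = √((δu/u)² + (½·δy/y)² + (1·δa/a)²) = √(0.00459 + 5.2e-05 + 0.00331) = 0.0892
Q = 2.66e+05, so δQ = 0.0892 × 2.66e+05 = 23700.

23700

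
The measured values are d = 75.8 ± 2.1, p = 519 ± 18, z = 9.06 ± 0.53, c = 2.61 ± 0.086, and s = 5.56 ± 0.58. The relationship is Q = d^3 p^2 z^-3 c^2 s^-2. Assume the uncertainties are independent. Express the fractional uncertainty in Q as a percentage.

30.1%

For a monomial Q ∝ d^3, p^2, z^-3, c^2, s^-2, fractional errors add in quadrature:
  (3·δd/d)² = (3×0.0277)² = 0.00691;  (2·δp/p)² = (2×0.0347)² = 0.00481;  (-3·δz/z)² = (-3×0.0585)² = 0.0308;  (2·δc/c)² = (2×0.0330)² = 0.00434;  (-2·δs/s)² = (-2×0.104)² = 0.0435
δQ/Q = √(0.0904) = 0.301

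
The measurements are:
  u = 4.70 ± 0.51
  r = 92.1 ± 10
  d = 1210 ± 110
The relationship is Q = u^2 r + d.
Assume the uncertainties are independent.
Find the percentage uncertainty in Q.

Let p = u^2·r = 2030. δp/p = √((2·δu/u)² + (1·δr/r)²) = √(0.0471 + 0.0118) = 0.243, so δp = 494.
Q = p + d: δQ = √(δp² + δd²) = √(2.44e+05 + 12100) = 506
Q = 3240, so δQ/Q = 506/3240 = 0.156.

15.6%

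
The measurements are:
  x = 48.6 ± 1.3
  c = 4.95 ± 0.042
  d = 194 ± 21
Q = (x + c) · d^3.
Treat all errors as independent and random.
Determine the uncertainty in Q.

Let u = x + c = 53.6. δu = √(δx² + δc²) = √(1.69 + 0.00176) = 1.30, so δu/u = 0.0243.
Q is then a monomial in u, d:
δQ/Q = √((δu/u)² + (3·δd/d)²) = √(0.000590 + 0.105) = 0.326
Q = 3.91e+08, so δQ = 0.326 × 3.91e+08 = 1.27e+08.

1.27e+08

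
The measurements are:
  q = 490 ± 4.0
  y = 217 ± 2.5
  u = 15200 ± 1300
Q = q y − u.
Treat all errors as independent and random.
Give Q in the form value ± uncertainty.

Let p = q·y = 1.06e+05. δp/p = √((1·δq/q)² + (1·δy/y)²) = √(6.66e-05 + 0.000133) = 0.0141, so δp = 1500.
Q = p − u: δQ = √(δp² + δu²) = √(2.25e+06 + 1.69e+06) = 1990
Q = 91100.

91100 ± 1990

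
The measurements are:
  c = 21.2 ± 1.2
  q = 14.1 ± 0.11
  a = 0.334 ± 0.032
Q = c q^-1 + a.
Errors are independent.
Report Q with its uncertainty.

1.84 ± 0.0917

Let p = c·q^-1 = 1.50. δp/p = √((1·δc/c)² + (-1·δq/q)²) = √(0.00320 + 6.09e-05) = 0.0571, so δp = 0.0859.
Q = p + a: δQ = √(δp² + δa²) = √(0.00738 + 0.00102) = 0.0917
Q = 1.84.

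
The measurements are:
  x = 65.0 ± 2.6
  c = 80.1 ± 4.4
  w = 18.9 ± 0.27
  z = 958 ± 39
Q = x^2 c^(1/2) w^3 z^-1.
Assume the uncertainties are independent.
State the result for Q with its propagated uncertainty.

Since Q is a product/quotient, work with relative uncertainties:
  (2·δx/x)² = (2×0.0400)² = 0.00640;  (½·δc/c)² = (0.5×0.0549)² = 0.000754;  (3·δw/w)² = (3×0.0143)² = 0.00184;  (-1·δz/z)² = (-1×0.0407)² = 0.00166
δQ/Q = √(0.0106) = 0.103
Q = 2.66e+05, so δQ = 0.103 × 2.66e+05 = 27500.

(2.66 ± 0.275) × 10^5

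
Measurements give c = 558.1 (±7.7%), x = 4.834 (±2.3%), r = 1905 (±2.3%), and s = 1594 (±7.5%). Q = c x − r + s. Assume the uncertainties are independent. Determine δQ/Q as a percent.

10.5%

Let p = c·x = 2698. δp/p = √((1·δc/c)² + (1·δx/x)²) = √(0.00593 + 0.000529) = 0.0804, so δp = 217.
Q = p − r + s: δQ = √(δp² + δr² + δs²) = √(47000 + 1920 + 14300) = 251
Q = 2387, so δQ/Q = 251/2387 = 0.105.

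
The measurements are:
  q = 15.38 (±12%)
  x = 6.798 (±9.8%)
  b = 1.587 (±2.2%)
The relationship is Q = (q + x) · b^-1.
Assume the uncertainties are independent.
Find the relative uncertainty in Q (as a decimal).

Let u = q + x = 22.18. δu = √(δq² + δx²) = √(3.41 + 0.444) = 1.96, so δu/u = 0.0885.
Q is then a monomial in u, b:
δQ/Q = √((δu/u)² + (-1·δb/b)²) = √(0.00783 + 0.000484) = 0.0912

0.0912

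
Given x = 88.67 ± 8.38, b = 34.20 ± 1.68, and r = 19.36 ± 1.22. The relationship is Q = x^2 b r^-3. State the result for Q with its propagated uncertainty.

37.06 ± 10.1

Each factor contributes (exponent × relative error)² to (δQ/Q)²:
  (2·δx/x)² = (2×0.0945)² = 0.0357;  (1·δb/b)² = (1×0.0491)² = 0.00241;  (-3·δr/r)² = (-3×0.0630)² = 0.0357
δQ/Q = √(0.0739) = 0.272
Q = 37.06, so δQ = 0.272 × 37.06 = 10.1.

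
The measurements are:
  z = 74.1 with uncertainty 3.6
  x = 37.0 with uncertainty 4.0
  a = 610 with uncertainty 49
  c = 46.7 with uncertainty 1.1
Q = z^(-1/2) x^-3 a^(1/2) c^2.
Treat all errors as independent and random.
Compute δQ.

Products/powers → add relative errors in quadrature, weighted by exponent:
  (−½·δz/z)² = (-0.5×0.0486)² = 0.000590;  (-3·δx/x)² = (-3×0.108)² = 0.105;  (½·δa/a)² = (0.5×0.0803)² = 0.00161;  (2·δc/c)² = (2×0.0236)² = 0.00222
δQ/Q = √(0.110) = 0.331
Q = 0.124, so δQ = 0.331 × 0.124 = 0.0409.

0.0409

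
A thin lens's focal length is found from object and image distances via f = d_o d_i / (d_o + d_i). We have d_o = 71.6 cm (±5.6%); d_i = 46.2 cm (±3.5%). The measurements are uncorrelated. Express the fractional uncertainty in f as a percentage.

3.06%

∂f/∂d_o = (d_i/(d_o+d_i))² = 0.154;  ∂f/∂d_i = (d_o/(d_o+d_i))² = 0.369
δf = √((∂f/∂d_o · δd_o)² + (∂f/∂d_i · δd_i)²) = √(0.380 + 0.357) = 0.859 cm
f = 28.1 cm, so δf/f = 0.859/28.1 = 0.0306.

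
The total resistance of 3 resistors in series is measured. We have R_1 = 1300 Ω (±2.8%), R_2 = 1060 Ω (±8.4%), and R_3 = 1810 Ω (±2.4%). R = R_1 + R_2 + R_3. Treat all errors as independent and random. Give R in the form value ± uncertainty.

For a sum/difference, combine absolute errors in quadrature:
  (δR_1)² = 1320;  (δR_2)² = 7930;  (δR_3)² = 1890
δR = √(11100) = 106 Ω
R = 4170 Ω.

4170 ± 106 Ω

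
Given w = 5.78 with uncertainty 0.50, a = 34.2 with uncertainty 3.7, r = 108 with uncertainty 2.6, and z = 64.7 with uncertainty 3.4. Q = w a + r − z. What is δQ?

Let p = w·a = 198. δp/p = √((1·δw/w)² + (1·δa/a)²) = √(0.00748 + 0.0117) = 0.139, so δp = 27.4.
Q = p + r − z: δQ = √(δp² + δr² + δz²) = √(750 + 6.76 + 11.6) = 27.7

27.7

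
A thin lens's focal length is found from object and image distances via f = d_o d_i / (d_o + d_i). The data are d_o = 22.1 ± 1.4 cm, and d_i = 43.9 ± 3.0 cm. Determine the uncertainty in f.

∂f/∂d_o = (d_i/(d_o+d_i))² = 0.442;  ∂f/∂d_i = (d_o/(d_o+d_i))² = 0.112
δf = √((∂f/∂d_o · δd_o)² + (∂f/∂d_i · δd_i)²) = √(0.384 + 0.113) = 0.705 cm

0.705 cm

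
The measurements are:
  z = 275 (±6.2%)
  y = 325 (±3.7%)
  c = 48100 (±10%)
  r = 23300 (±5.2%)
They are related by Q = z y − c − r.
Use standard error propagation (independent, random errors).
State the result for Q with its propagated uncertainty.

18000 ± 8140

Let p = z·y = 89400. δp/p = √((1·δz/z)² + (1·δy/y)²) = √(0.00384 + 0.00137) = 0.0722, so δp = 6450.
Q = p − c − r: δQ = √(δp² + δc² + δr²) = √(4.16e+07 + 2.31e+07 + 1.47e+06) = 8140
Q = 18000.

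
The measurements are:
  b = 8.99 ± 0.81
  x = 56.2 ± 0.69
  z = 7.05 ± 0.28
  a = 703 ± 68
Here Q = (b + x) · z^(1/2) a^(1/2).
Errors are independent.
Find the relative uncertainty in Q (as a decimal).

0.0548

Let u = b + x = 65.2. δu = √(δb² + δx²) = √(0.656 + 0.476) = 1.06, so δu/u = 0.0163.
Q is then a monomial in u, z, a:
δQ/Q = √((δu/u)² + (½·δz/z)² + (½·δa/a)²) = √(0.000266 + 0.000394 + 0.00234) = 0.0548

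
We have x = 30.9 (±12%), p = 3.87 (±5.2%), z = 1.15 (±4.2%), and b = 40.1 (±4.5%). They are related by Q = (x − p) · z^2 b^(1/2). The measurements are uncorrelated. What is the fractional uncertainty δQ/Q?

Let u = x − p = 27.0. δu = √(δx² + δp²) = √(13.7 + 0.0405) = 3.71, so δu/u = 0.137.
Q is then a monomial in u, z, b:
δQ/Q = √((δu/u)² + (2·δz/z)² + (½·δb/b)²) = √(0.0189 + 0.00706 + 0.000506) = 0.163

0.163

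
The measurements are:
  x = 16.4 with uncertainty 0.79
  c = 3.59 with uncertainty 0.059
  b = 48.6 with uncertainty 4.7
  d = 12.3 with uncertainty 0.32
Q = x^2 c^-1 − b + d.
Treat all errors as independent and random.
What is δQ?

8.71

Let p = x^2·c^-1 = 74.9. δp/p = √((2·δx/x)² + (-1·δc/c)²) = √(0.00928 + 0.000270) = 0.0977, so δp = 7.32.
Q = p − b + d: δQ = √(δp² + δb² + δd²) = √(53.6 + 22.1 + 0.102) = 8.71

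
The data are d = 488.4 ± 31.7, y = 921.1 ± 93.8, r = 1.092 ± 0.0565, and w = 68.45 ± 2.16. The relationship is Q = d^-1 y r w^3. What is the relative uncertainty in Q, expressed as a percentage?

16.2%

Relative error in a monomial: (δQ/Q)² = Σ (nᵢ · δxᵢ/xᵢ)².
  (-1·δd/d)² = (-1×0.0649)² = 0.00421;  (1·δy/y)² = (1×0.102)² = 0.0104;  (1·δr/r)² = (1×0.0517)² = 0.00268;  (3·δw/w)² = (3×0.0316)² = 0.00896
δQ/Q = √(0.0262) = 0.162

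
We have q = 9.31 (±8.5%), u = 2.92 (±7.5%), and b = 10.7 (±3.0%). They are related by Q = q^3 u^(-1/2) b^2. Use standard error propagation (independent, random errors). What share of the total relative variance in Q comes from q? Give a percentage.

92.9%

(δQ/Q)² = (3·δq/q)² + (−½·δu/u)² + (2·δb/b)²
  q term: (3×0.0850)² = 0.0650
  u term: (-0.5×0.0750)² = 0.00141
  b term: (2×0.0300)² = 0.00360
Total = 0.0700. Share from q = 0.0650/0.0700 = 0.929.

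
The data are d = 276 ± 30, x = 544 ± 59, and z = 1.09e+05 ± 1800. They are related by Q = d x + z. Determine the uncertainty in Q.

23100

Let p = d·x = 1.5e+05. δp/p = √((1·δd/d)² + (1·δx/x)²) = √(0.0118 + 0.0118) = 0.154, so δp = 23100.
Q = p + z: δQ = √(δp² + δz²) = √(5.32e+08 + 3.24e+06) = 23100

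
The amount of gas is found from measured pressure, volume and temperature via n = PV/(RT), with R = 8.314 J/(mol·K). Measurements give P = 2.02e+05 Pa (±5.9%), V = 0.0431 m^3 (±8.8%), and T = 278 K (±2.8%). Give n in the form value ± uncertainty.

Each factor contributes (exponent × relative error)² to (δn/n)²:
  (1·δP/P)² = (1×0.0590)² = 0.00348;  (1·δV/V)² = (1×0.0880)² = 0.00774;  (-1·δT/T)² = (-1×0.0280)² = 0.000784
δn/n = √(0.0120) = 0.110
n = 3.77 mol, so δn = 0.110 × 3.77 = 0.413 mol.

3.77 ± 0.413 mol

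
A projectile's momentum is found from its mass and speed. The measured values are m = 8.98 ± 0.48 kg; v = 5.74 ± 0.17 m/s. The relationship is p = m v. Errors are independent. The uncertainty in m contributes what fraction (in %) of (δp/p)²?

76.5%

(δp/p)² = (1·δm/m)² + (1·δv/v)²
  m term: (1×0.0535)² = 0.00286
  v term: (1×0.0296)² = 0.000877
Total = 0.00373. Share from m = 0.00286/0.00373 = 0.765.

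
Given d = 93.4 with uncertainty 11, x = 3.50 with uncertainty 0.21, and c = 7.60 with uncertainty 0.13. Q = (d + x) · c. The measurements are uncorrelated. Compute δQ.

Let u = d + x = 96.9. δu = √(δd² + δx²) = √(121 + 0.0441) = 11.0, so δu/u = 0.114.
Q is then a monomial in u, c:
δQ/Q = √((δu/u)² + (1·δc/c)²) = √(0.0129 + 0.000293) = 0.115
Q = 736, so δQ = 0.115 × 736 = 84.6.

84.6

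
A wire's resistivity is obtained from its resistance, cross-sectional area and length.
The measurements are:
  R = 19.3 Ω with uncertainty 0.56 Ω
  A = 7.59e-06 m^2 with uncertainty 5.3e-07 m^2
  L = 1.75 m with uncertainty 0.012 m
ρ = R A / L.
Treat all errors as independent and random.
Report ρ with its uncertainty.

(8.37 ± 0.636) × 10^-5 Ω·m

Products/powers → add relative errors in quadrature, weighted by exponent:
  (1·δR/R)² = (1×0.0290)² = 0.000842;  (1·δA/A)² = (1×0.0698)² = 0.00488;  (-1·δL/L)² = (-1×0.00686)² = 4.7e-05
δρ/ρ = √(0.00576) = 0.0759
ρ = 8.37e-05 Ω·m, so δρ = 0.0759 × 8.37e-05 = 6.36e-06 Ω·m.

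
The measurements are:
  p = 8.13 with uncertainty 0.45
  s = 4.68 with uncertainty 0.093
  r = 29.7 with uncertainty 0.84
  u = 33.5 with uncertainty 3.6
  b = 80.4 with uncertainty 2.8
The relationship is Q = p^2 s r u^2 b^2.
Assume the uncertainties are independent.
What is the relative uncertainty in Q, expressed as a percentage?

25.4%

Each factor contributes (exponent × relative error)² to (δQ/Q)²:
  (2·δp/p)² = (2×0.0554)² = 0.0123;  (1·δs/s)² = (1×0.0199)² = 0.000395;  (1·δr/r)² = (1×0.0283)² = 0.000800;  (2·δu/u)² = (2×0.107)² = 0.0462;  (2·δb/b)² = (2×0.0348)² = 0.00485
δQ/Q = √(0.0645) = 0.254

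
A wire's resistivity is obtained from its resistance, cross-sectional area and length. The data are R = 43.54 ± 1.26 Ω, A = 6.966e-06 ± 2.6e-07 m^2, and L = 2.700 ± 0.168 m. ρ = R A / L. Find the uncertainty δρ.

Relative error in a monomial: (δρ/ρ)² = Σ (nᵢ · δxᵢ/xᵢ)².
  (1·δR/R)² = (1×0.0289)² = 0.000837;  (1·δA/A)² = (1×0.0373)² = 0.00139;  (-1·δL/L)² = (-1×0.0622)² = 0.00387
δρ/ρ = √(0.00610) = 0.0781
ρ = 0.0001123 Ω·m, so δρ = 0.0781 × 0.0001123 = 8.78e-06 Ω·m.

8.78e-06 Ω·m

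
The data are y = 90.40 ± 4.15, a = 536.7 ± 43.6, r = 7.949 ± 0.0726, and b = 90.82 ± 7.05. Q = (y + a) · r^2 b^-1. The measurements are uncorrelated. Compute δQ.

Let u = y + a = 627.1. δu = √(δy² + δa²) = √(17.2 + 1900) = 43.8, so δu/u = 0.0698.
Q is then a monomial in u, r, b:
δQ/Q = √((δu/u)² + (2·δr/r)² + (-1·δb/b)²) = √(0.00488 + 0.000334 + 0.00603) = 0.106
Q = 436.3, so δQ = 0.106 × 436.3 = 46.2.

46.2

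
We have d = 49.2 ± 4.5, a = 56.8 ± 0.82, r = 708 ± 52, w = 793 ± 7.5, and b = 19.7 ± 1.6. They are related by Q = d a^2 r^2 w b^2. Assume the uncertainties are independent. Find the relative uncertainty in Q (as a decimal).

For a monomial Q ∝ d, a^2, r^2, w, b^2, fractional errors add in quadrature:
  (1·δd/d)² = (1×0.0915)² = 0.00837;  (2·δa/a)² = (2×0.0144)² = 0.000834;  (2·δr/r)² = (2×0.0734)² = 0.0216;  (1·δw/w)² = (1×0.00946)² = 8.94e-05;  (2·δb/b)² = (2×0.0812)² = 0.0264
δQ/Q = √(0.0573) = 0.239

0.239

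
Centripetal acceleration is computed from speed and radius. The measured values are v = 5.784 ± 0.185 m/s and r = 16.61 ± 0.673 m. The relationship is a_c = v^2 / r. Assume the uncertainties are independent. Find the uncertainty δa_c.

For a monomial a_c ∝ v^2, r^-1, fractional errors add in quadrature:
  (2·δv/v)² = (2×0.0320)² = 0.00409;  (-1·δr/r)² = (-1×0.0405)² = 0.00164
δa_c/a_c = √(0.00573) = 0.0757
a_c = 2.014 m/s^2, so δa_c = 0.0757 × 2.014 = 0.153 m/s^2.

0.153 m/s^2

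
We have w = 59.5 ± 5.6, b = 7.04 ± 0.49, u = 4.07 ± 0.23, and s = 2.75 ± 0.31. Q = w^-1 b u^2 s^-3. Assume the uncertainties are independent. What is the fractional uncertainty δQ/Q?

0.375

Relative error in a monomial: (δQ/Q)² = Σ (nᵢ · δxᵢ/xᵢ)².
  (-1·δw/w)² = (-1×0.0941)² = 0.00886;  (1·δb/b)² = (1×0.0696)² = 0.00484;  (2·δu/u)² = (2×0.0565)² = 0.0128;  (-3·δs/s)² = (-3×0.113)² = 0.114
δQ/Q = √(0.141) = 0.375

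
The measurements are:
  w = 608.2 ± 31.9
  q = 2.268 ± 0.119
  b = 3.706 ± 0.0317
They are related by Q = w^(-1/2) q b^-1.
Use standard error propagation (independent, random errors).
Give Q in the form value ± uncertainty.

Each factor contributes (exponent × relative error)² to (δQ/Q)²:
  (−½·δw/w)² = (-0.5×0.0524)² = 0.000688;  (1·δq/q)² = (1×0.0525)² = 0.00275;  (-1·δb/b)² = (-1×0.00855)² = 7.32e-05
δQ/Q = √(0.00351) = 0.0593
Q = 0.02482, so δQ = 0.0593 × 0.02482 = 0.00147.

0.02482 ± 0.00147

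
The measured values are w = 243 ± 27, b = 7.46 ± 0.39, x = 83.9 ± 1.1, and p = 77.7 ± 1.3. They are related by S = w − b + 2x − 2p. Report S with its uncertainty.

Absolute uncertainties add in quadrature for a linear combination:
  (δw)² = 729;  (δb)² = 0.152;  (2·δx)² = 4.84;  (2·δp)² = 6.76
δS = √(741) = 27.2
S = 248.

248 ± 27.2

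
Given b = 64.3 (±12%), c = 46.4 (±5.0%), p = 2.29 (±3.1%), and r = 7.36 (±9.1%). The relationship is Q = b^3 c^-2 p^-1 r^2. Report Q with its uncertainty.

Products/powers → add relative errors in quadrature, weighted by exponent:
  (3·δb/b)² = (3×0.120)² = 0.130;  (-2·δc/c)² = (-2×0.0500)² = 0.0100;  (-1·δp/p)² = (-1×0.0310)² = 0.000961;  (2·δr/r)² = (2×0.0910)² = 0.0331
δQ/Q = √(0.174) = 0.417
Q = 2920, so δQ = 0.417 × 2920 = 1220.

2920 ± 1220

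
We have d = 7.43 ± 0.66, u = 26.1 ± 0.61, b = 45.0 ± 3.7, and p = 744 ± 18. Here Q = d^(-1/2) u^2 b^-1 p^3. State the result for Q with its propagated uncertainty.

(2.29 ± 0.291) × 10^9

For a monomial Q ∝ d^(-1/2), u^2, b^-1, p^3, fractional errors add in quadrature:
  (−½·δd/d)² = (-0.5×0.0888)² = 0.00197;  (2·δu/u)² = (2×0.0234)² = 0.00218;  (-1·δb/b)² = (-1×0.0822)² = 0.00676;  (3·δp/p)² = (3×0.0242)² = 0.00527
δQ/Q = √(0.0162) = 0.127
Q = 2.29e+09, so δQ = 0.127 × 2.29e+09 = 2.91e+08.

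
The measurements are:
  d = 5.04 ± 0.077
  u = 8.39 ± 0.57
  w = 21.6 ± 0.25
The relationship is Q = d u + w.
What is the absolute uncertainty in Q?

2.96

Let p = d·u = 42.3. δp/p = √((1·δd/d)² + (1·δu/u)²) = √(0.000233 + 0.00462) = 0.0696, so δp = 2.94.
Q = p + w: δQ = √(δp² + δw²) = √(8.67 + 0.0625) = 2.96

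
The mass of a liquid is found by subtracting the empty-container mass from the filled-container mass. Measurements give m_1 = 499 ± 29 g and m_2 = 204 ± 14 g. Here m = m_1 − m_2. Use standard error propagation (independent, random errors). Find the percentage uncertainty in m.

Sums and differences: (δm)² = Σ (cᵢ δxᵢ)².
  (δm_1)² = 841;  (δm_2)² = 196
δm = √(1040) = 32.2 g
m = 295 g, so δm/m = 32.2/295 = 0.109.

10.9%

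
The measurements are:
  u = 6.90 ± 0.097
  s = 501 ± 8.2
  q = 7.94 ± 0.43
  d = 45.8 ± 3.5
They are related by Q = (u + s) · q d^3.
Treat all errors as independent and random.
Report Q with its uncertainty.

(3.87 ± 0.915) × 10^8

Let w = u + s = 508. δw = √(δu² + δs²) = √(0.00941 + 67.2) = 8.20, so δw/w = 0.0161.
Q is then a monomial in w, q, d:
δQ/Q = √((δw/w)² + (1·δq/q)² + (3·δd/d)²) = √(0.000261 + 0.00293 + 0.0526) = 0.236
Q = 3.87e+08, so δQ = 0.236 × 3.87e+08 = 9.15e+07.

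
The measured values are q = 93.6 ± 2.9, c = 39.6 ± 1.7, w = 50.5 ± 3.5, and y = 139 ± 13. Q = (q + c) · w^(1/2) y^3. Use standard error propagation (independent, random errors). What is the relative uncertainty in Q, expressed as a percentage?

28.4%

Let u = q + c = 133. δu = √(δq² + δc²) = √(8.41 + 2.89) = 3.36, so δu/u = 0.0252.
Q is then a monomial in u, w, y:
δQ/Q = √((δu/u)² + (½·δw/w)² + (3·δy/y)²) = √(0.000637 + 0.00120 + 0.0787) = 0.284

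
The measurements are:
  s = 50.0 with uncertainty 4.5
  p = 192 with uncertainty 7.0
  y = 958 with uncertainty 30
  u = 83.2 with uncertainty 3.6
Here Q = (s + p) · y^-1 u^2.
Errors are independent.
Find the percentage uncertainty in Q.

Let w = s + p = 242. δw = √(δs² + δp²) = √(20.2 + 49.0) = 8.32, so δw/w = 0.0344.
Q is then a monomial in w, y, u:
δQ/Q = √((δw/w)² + (-1·δy/y)² + (2·δu/u)²) = √(0.00118 + 0.000981 + 0.00749) = 0.0982

9.82%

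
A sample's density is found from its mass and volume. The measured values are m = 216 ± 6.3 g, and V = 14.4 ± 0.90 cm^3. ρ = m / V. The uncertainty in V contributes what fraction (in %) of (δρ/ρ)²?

(δρ/ρ)² = (1·δm/m)² + (-1·δV/V)²
  m term: (1×0.0292)² = 0.000851
  V term: (-1×0.0625)² = 0.00391
Total = 0.00476. Share from V = 0.00391/0.00476 = 0.821.

82.1%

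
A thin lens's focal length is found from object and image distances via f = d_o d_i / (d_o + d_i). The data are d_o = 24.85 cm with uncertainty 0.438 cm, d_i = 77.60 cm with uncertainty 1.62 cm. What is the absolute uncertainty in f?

∂f/∂d_o = (d_i/(d_o+d_i))² = 0.574;  ∂f/∂d_i = (d_o/(d_o+d_i))² = 0.0588
δf = √((∂f/∂d_o · δd_o)² + (∂f/∂d_i · δd_i)²) = √(0.0631 + 0.00908) = 0.269 cm

0.269 cm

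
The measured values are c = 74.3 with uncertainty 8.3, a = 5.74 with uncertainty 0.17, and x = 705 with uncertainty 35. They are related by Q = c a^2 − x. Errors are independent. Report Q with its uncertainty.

1740 ± 312

Let p = c·a^2 = 2450. δp/p = √((1·δc/c)² + (2·δa/a)²) = √(0.0125 + 0.00351) = 0.126, so δp = 310.
Q = p − x: δQ = √(δp² + δx²) = √(95800 + 1220) = 312
Q = 1740.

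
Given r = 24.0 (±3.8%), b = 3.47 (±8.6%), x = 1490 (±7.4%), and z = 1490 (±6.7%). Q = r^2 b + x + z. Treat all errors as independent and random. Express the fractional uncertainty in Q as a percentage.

5.49%

Let p = r^2·b = 2000. δp/p = √((2·δr/r)² + (1·δb/b)²) = √(0.00578 + 0.00740) = 0.115, so δp = 229.
Q = p + x + z: δQ = √(δp² + δx² + δz²) = √(52600 + 12200 + 9970) = 273
Q = 4980, so δQ/Q = 273/4980 = 0.0549.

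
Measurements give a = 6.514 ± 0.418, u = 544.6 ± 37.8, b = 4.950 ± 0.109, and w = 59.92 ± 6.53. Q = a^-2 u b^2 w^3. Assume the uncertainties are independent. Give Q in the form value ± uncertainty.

(6.766 ± 2.44) × 10^7

Since Q is a product/quotient, work with relative uncertainties:
  (-2·δa/a)² = (-2×0.0642)² = 0.0165;  (1·δu/u)² = (1×0.0694)² = 0.00482;  (2·δb/b)² = (2×0.0220)² = 0.00194;  (3·δw/w)² = (3×0.109)² = 0.107
δQ/Q = √(0.130) = 0.361
Q = 6.766e+07, so δQ = 0.361 × 6.766e+07 = 2.44e+07.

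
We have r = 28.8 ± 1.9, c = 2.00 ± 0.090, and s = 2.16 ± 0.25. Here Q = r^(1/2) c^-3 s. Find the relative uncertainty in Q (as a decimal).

0.181

Each factor contributes (exponent × relative error)² to (δQ/Q)²:
  (½·δr/r)² = (0.5×0.0660)² = 0.00109;  (-3·δc/c)² = (-3×0.0450)² = 0.0182;  (1·δs/s)² = (1×0.116)² = 0.0134
δQ/Q = √(0.0327) = 0.181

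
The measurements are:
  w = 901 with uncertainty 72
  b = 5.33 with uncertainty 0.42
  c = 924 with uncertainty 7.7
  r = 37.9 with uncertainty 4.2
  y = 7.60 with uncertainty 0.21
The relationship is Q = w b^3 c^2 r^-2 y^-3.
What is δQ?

63600

Relative error in a monomial: (δQ/Q)² = Σ (nᵢ · δxᵢ/xᵢ)².
  (1·δw/w)² = (1×0.0799)² = 0.00639;  (3·δb/b)² = (3×0.0788)² = 0.0559;  (2·δc/c)² = (2×0.00833)² = 0.000278;  (-2·δr/r)² = (-2×0.111)² = 0.0491;  (-3·δy/y)² = (-3×0.0276)² = 0.00687
δQ/Q = √(0.119) = 0.344
Q = 1.85e+05, so δQ = 0.344 × 1.85e+05 = 63600.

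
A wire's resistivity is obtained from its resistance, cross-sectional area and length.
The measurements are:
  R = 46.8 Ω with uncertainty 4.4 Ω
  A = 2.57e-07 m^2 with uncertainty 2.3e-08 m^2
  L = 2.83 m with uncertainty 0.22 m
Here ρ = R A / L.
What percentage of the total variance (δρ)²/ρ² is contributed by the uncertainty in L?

26.4%

(δρ/ρ)² = (1·δR/R)² + (1·δA/A)² + (-1·δL/L)²
  R term: (1×0.0940)² = 0.00884
  A term: (1×0.0895)² = 0.00801
  L term: (-1×0.0777)² = 0.00604
Total = 0.0229. Share from L = 0.00604/0.0229 = 0.264.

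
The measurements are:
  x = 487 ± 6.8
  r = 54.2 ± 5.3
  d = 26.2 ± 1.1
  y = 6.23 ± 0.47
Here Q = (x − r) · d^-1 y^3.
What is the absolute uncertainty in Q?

Let u = x − r = 433. δu = √(δx² + δr²) = √(46.2 + 28.1) = 8.62, so δu/u = 0.0199.
Q is then a monomial in u, d, y:
δQ/Q = √((δu/u)² + (-1·δd/d)² + (3·δy/y)²) = √(0.000397 + 0.00176 + 0.0512) = 0.231
Q = 3990, so δQ = 0.231 × 3990 = 923.

923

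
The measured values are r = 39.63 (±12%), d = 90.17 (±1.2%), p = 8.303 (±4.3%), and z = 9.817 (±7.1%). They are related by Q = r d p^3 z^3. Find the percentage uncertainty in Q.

Relative error in a monomial: (δQ/Q)² = Σ (nᵢ · δxᵢ/xᵢ)².
  (1·δr/r)² = (1×0.120)² = 0.0144;  (1·δd/d)² = (1×0.0120)² = 0.000144;  (3·δp/p)² = (3×0.0430)² = 0.0166;  (3·δz/z)² = (3×0.0710)² = 0.0454
δQ/Q = √(0.0766) = 0.277

27.7%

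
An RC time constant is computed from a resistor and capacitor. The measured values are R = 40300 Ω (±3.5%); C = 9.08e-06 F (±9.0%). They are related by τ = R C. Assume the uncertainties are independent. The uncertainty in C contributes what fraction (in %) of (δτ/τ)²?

(δτ/τ)² = (1·δR/R)² + (1·δC/C)²
  R term: (1×0.0350)² = 0.00123
  C term: (1×0.0900)² = 0.00810
Total = 0.00932. Share from C = 0.00810/0.00932 = 0.869.

86.9%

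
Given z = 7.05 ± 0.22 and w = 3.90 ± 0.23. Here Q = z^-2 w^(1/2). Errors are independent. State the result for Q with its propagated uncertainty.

0.0397 ± 0.00274

For a monomial Q ∝ z^-2, w^(1/2), fractional errors add in quadrature:
  (-2·δz/z)² = (-2×0.0312)² = 0.00390;  (½·δw/w)² = (0.5×0.0590)² = 0.000869
δQ/Q = √(0.00476) = 0.0690
Q = 0.0397, so δQ = 0.0690 × 0.0397 = 0.00274.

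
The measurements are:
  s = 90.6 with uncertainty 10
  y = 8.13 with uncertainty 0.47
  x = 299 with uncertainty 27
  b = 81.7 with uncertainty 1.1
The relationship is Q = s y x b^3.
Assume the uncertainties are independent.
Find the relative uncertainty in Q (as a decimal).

0.159

Relative error in a monomial: (δQ/Q)² = Σ (nᵢ · δxᵢ/xᵢ)².
  (1·δs/s)² = (1×0.110)² = 0.0122;  (1·δy/y)² = (1×0.0578)² = 0.00334;  (1·δx/x)² = (1×0.0903)² = 0.00815;  (3·δb/b)² = (3×0.0135)² = 0.00163
δQ/Q = √(0.0253) = 0.159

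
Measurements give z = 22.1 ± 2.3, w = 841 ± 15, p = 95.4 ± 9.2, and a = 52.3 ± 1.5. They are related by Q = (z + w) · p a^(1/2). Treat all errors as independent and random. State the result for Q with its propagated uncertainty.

(5.95 ± 0.590) × 10^5

Let u = z + w = 863. δu = √(δz² + δw²) = √(5.29 + 225) = 15.2, so δu/u = 0.0176.
Q is then a monomial in u, p, a:
δQ/Q = √((δu/u)² + (1·δp/p)² + (½·δa/a)²) = √(0.000309 + 0.00930 + 0.000206) = 0.0991
Q = 5.95e+05, so δQ = 0.0991 × 5.95e+05 = 59000.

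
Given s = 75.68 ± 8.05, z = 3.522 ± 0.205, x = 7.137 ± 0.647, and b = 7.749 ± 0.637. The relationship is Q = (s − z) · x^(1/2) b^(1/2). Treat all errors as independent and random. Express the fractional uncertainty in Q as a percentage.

12.7%

Let u = s − z = 72.16. δu = √(δs² + δz²) = √(64.8 + 0.0420) = 8.05, so δu/u = 0.112.
Q is then a monomial in u, x, b:
δQ/Q = √((δu/u)² + (½·δx/x)² + (½·δb/b)²) = √(0.0125 + 0.00205 + 0.00169) = 0.127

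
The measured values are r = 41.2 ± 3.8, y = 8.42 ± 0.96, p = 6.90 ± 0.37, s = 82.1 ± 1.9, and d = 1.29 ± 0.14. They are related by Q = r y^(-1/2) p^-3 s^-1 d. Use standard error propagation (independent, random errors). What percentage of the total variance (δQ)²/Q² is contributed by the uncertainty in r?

(δQ/Q)² = (1·δr/r)² + (−½·δy/y)² + (-3·δp/p)² + (-1·δs/s)² + (1·δd/d)²
  r term: (1×0.0922)² = 0.00851
  y term: (-0.5×0.114)² = 0.00325
  p term: (-3×0.0536)² = 0.0259
  s term: (-1×0.0231)² = 0.000536
  d term: (1×0.109)² = 0.0118
Total = 0.0499. Share from r = 0.00851/0.0499 = 0.170.

17.0%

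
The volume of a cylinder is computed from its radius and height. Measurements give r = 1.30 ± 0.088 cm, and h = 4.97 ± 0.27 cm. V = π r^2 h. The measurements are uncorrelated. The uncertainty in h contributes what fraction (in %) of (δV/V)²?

(δV/V)² = (2·δr/r)² + (1·δh/h)²
  r term: (2×0.0677)² = 0.0183
  h term: (1×0.0543)² = 0.00295
Total = 0.0213. Share from h = 0.00295/0.0213 = 0.139.

13.9%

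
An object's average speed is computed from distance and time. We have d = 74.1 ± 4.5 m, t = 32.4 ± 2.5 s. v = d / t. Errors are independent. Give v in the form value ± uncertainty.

Products/powers → add relative errors in quadrature, weighted by exponent:
  (1·δd/d)² = (1×0.0607)² = 0.00369;  (-1·δt/t)² = (-1×0.0772)² = 0.00595
δv/v = √(0.00964) = 0.0982
v = 2.29 m/s, so δv = 0.0982 × 2.29 = 0.225 m/s.

2.29 ± 0.225 m/s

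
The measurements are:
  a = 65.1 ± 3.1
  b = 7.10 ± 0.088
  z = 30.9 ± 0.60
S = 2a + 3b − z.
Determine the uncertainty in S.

6.23

Absolute uncertainties add in quadrature for a linear combination:
  (2·δa)² = 38.4;  (3·δb)² = 0.0697;  (δz)² = 0.360
δS = √(38.9) = 6.23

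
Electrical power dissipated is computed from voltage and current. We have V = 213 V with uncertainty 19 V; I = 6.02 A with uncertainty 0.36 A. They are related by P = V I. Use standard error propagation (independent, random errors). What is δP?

For a monomial P ∝ V, I, fractional errors add in quadrature:
  (1·δV/V)² = (1×0.0892)² = 0.00796;  (1·δI/I)² = (1×0.0598)² = 0.00358
δP/P = √(0.0115) = 0.107
P = 1280 W, so δP = 0.107 × 1280 = 138 W.

138 W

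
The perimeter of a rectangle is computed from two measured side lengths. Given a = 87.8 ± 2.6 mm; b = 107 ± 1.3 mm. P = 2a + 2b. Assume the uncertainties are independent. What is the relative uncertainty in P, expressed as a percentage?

For a sum/difference, combine absolute errors in quadrature:
  (2·δa)² = 27.0;  (2·δb)² = 6.76
δP = √(33.8) = 5.81 mm
P = 390 mm, so δP/P = 5.81/390 = 0.0149.

1.49%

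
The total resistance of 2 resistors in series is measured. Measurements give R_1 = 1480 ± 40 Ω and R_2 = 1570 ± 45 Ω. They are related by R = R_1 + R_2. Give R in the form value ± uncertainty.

R is a linear combination, so absolute uncertainties add in quadrature:
  (δR_1)² = 1600;  (δR_2)² = 2020
δR = √(3620) = 60.2 Ω
R = 3050 Ω.

3050 ± 60.2 Ω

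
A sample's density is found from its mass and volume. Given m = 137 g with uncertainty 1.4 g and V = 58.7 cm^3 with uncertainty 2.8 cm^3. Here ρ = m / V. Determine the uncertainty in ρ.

0.114 g/cm^3

Products/powers → add relative errors in quadrature, weighted by exponent:
  (1·δm/m)² = (1×0.0102)² = 0.000104;  (-1·δV/V)² = (-1×0.0477)² = 0.00228
δρ/ρ = √(0.00238) = 0.0488
ρ = 2.33 g/cm^3, so δρ = 0.0488 × 2.33 = 0.114 g/cm^3.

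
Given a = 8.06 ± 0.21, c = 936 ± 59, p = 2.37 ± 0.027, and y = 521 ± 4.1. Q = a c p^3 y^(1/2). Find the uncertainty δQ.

Products/powers → add relative errors in quadrature, weighted by exponent:
  (1·δa/a)² = (1×0.0261)² = 0.000679;  (1·δc/c)² = (1×0.0630)² = 0.00397;  (3·δp/p)² = (3×0.0114)² = 0.00117;  (½·δy/y)² = (0.5×0.00787)² = 1.55e-05
δQ/Q = √(0.00584) = 0.0764
Q = 2.29e+06, so δQ = 0.0764 × 2.29e+06 = 1.75e+05.

1.75e+05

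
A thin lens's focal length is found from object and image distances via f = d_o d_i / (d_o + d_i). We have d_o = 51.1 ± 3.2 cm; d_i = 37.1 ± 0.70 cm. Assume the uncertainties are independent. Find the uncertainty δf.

0.613 cm

∂f/∂d_o = (d_i/(d_o+d_i))² = 0.177;  ∂f/∂d_i = (d_o/(d_o+d_i))² = 0.336
δf = √((∂f/∂d_o · δd_o)² + (∂f/∂d_i · δd_i)²) = √(0.321 + 0.0552) = 0.613 cm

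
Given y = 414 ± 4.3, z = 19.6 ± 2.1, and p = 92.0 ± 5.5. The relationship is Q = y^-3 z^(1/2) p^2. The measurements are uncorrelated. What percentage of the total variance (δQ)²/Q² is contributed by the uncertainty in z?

(δQ/Q)² = (-3·δy/y)² + (½·δz/z)² + (2·δp/p)²
  y term: (-3×0.0104)² = 0.000971
  z term: (0.5×0.107)² = 0.00287
  p term: (2×0.0598)² = 0.0143
Total = 0.0181. Share from z = 0.00287/0.0181 = 0.158.

15.8%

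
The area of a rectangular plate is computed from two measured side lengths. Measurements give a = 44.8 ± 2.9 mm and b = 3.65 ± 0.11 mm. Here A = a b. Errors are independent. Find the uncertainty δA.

11.7 mm^2

Since A is a product/quotient, work with relative uncertainties:
  (1·δa/a)² = (1×0.0647)² = 0.00419;  (1·δb/b)² = (1×0.0301)² = 0.000908
δA/A = √(0.00510) = 0.0714
A = 164 mm^2, so δA = 0.0714 × 164 = 11.7 mm^2.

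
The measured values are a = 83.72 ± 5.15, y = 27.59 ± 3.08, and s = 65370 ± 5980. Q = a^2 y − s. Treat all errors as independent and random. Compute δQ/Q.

Let p = a^2·y = 193400. δp/p = √((2·δa/a)² + (1·δy/y)²) = √(0.0151 + 0.0125) = 0.166, so δp = 32100.
Q = p − s: δQ = √(δp² + δs²) = √(1.03e+09 + 3.58e+07) = 32700
Q = 128000, so δQ/Q = 32700/128000 = 0.255.

0.255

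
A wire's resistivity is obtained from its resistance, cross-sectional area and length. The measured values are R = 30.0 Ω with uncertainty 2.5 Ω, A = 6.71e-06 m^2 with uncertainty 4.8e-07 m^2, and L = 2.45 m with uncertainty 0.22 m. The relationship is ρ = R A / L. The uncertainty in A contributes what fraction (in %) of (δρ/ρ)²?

25.4%

(δρ/ρ)² = (1·δR/R)² + (1·δA/A)² + (-1·δL/L)²
  R term: (1×0.0833)² = 0.00694
  A term: (1×0.0715)² = 0.00512
  L term: (-1×0.0898)² = 0.00806
Total = 0.0201. Share from A = 0.00512/0.0201 = 0.254.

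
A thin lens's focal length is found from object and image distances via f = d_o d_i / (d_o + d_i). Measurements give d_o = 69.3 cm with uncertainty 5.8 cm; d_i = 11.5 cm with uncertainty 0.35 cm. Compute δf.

0.283 cm

∂f/∂d_o = (d_i/(d_o+d_i))² = 0.0203;  ∂f/∂d_i = (d_o/(d_o+d_i))² = 0.736
δf = √((∂f/∂d_o · δd_o)² + (∂f/∂d_i · δd_i)²) = √(0.0138 + 0.0663) = 0.283 cm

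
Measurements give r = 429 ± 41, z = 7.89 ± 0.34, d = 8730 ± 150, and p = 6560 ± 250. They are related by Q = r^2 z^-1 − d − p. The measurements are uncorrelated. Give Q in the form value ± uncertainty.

8040 ± 4580

Let w = r^2·z^-1 = 23300. δw/w = √((2·δr/r)² + (-1·δz/z)²) = √(0.0365 + 0.00186) = 0.196, so δw = 4570.
Q = w − d − p: δQ = √(δw² + δd² + δp²) = √(2.09e+07 + 22500 + 62500) = 4580
Q = 8040.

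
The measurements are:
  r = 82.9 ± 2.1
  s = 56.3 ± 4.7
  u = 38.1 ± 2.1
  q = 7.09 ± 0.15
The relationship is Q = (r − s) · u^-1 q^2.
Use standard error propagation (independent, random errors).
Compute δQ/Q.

Let w = r − s = 26.6. δw = √(δr² + δs²) = √(4.41 + 22.1) = 5.15, so δw/w = 0.194.
Q is then a monomial in w, u, q:
δQ/Q = √((δw/w)² + (-1·δu/u)² + (2·δq/q)²) = √(0.0375 + 0.00304 + 0.00179) = 0.206

0.206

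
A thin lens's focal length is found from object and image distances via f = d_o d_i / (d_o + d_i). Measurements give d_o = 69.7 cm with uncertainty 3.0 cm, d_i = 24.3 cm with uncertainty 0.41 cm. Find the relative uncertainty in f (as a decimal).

0.0167

∂f/∂d_o = (d_i/(d_o+d_i))² = 0.0668;  ∂f/∂d_i = (d_o/(d_o+d_i))² = 0.550
δf = √((∂f/∂d_o · δd_o)² + (∂f/∂d_i · δd_i)²) = √(0.0402 + 0.0508) = 0.302 cm
f = 18.0 cm, so δf/f = 0.302/18.0 = 0.0167.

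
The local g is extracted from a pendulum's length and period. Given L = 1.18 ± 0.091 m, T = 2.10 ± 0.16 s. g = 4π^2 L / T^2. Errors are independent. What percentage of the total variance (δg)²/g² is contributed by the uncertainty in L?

(δg/g)² = (1·δL/L)² + (-2·δT/T)²
  L term: (1×0.0771)² = 0.00595
  T term: (-2×0.0762)² = 0.0232
Total = 0.0292. Share from L = 0.00595/0.0292 = 0.204.

20.4%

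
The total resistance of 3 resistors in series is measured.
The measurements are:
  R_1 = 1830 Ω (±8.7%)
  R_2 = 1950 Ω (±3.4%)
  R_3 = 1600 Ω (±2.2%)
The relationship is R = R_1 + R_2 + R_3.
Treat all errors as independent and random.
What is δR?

Sums and differences: (δR)² = Σ (cᵢ δxᵢ)².
  (δR_1)² = 25300;  (δR_2)² = 4400;  (δR_3)² = 1240
δR = √(31000) = 176 Ω

176 Ω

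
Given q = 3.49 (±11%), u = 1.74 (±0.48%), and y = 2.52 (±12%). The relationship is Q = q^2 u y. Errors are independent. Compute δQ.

Since Q is a product/quotient, work with relative uncertainties:
  (2·δq/q)² = (2×0.110)² = 0.0484;  (1·δu/u)² = (1×0.00480)² = 2.3e-05;  (1·δy/y)² = (1×0.120)² = 0.0144
δQ/Q = √(0.0628) = 0.251
Q = 53.4, so δQ = 0.251 × 53.4 = 13.4.

13.4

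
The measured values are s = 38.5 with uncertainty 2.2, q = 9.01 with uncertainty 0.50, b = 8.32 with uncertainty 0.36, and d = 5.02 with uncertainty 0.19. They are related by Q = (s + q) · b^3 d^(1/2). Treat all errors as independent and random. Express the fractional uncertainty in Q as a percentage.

14.0%

Let u = s + q = 47.5. δu = √(δs² + δq²) = √(4.84 + 0.250) = 2.26, so δu/u = 0.0475.
Q is then a monomial in u, b, d:
δQ/Q = √((δu/u)² + (3·δb/b)² + (½·δd/d)²) = √(0.00226 + 0.0169 + 0.000358) = 0.140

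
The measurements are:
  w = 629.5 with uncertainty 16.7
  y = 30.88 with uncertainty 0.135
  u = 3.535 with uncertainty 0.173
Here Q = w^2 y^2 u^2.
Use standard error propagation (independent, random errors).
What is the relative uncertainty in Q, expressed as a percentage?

11.2%

For a monomial Q ∝ w^2, y^2, u^2, fractional errors add in quadrature:
  (2·δw/w)² = (2×0.0265)² = 0.00282;  (2·δy/y)² = (2×0.00437)² = 7.64e-05;  (2·δu/u)² = (2×0.0489)² = 0.00958
δQ/Q = √(0.0125) = 0.112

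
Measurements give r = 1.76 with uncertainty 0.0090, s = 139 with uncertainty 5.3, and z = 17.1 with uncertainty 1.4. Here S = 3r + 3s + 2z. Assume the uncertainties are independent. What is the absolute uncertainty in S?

16.1

Absolute uncertainties add in quadrature for a linear combination:
  (3·δr)² = 0.000729;  (3·δs)² = 253;  (2·δz)² = 7.84
δS = √(261) = 16.1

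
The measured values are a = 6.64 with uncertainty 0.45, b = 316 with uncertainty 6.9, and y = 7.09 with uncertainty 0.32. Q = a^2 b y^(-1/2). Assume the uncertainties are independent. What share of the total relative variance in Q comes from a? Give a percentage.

94.9%

(δQ/Q)² = (2·δa/a)² + (1·δb/b)² + (−½·δy/y)²
  a term: (2×0.0678)² = 0.0184
  b term: (1×0.0218)² = 0.000477
  y term: (-0.5×0.0451)² = 0.000509
Total = 0.0194. Share from a = 0.0184/0.0194 = 0.949.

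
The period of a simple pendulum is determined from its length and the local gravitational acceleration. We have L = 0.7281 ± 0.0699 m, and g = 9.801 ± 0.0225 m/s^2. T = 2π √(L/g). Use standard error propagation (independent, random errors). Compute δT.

T is a product of powers, so relative uncertainties combine in quadrature:
  (½·δL/L)² = (0.5×0.0960)² = 0.00230;  (−½·δg/g)² = (-0.5×0.00230)² = 1.32e-06
δT/T = √(0.00231) = 0.0480
T = 1.713 s, so δT = 0.0480 × 1.713 = 0.0822 s.

0.0822 s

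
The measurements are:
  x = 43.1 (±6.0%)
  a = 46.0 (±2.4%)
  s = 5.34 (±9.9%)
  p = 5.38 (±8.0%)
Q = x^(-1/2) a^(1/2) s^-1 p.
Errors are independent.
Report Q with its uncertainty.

For a monomial Q ∝ x^(-1/2), a^(1/2), s^-1, p, fractional errors add in quadrature:
  (−½·δx/x)² = (-0.5×0.0600)² = 0.000900;  (½·δa/a)² = (0.5×0.0240)² = 0.000144;  (-1·δs/s)² = (-1×0.0990)² = 0.00980;  (1·δp/p)² = (1×0.0800)² = 0.00640
δQ/Q = √(0.0172) = 0.131
Q = 1.04, so δQ = 0.131 × 1.04 = 0.137.

1.04 ± 0.137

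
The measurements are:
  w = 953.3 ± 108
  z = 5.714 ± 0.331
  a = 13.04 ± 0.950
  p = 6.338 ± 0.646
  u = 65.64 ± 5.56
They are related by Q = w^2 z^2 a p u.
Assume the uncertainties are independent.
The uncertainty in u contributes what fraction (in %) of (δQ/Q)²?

8.19%

(δQ/Q)² = (2·δw/w)² + (2·δz/z)² + (1·δa/a)² + (1·δp/p)² + (1·δu/u)²
  w term: (2×0.113)² = 0.0513
  z term: (2×0.0579)² = 0.0134
  a term: (1×0.0729)² = 0.00531
  p term: (1×0.102)² = 0.0104
  u term: (1×0.0847)² = 0.00717
Total = 0.0876. Share from u = 0.00717/0.0876 = 0.0819.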